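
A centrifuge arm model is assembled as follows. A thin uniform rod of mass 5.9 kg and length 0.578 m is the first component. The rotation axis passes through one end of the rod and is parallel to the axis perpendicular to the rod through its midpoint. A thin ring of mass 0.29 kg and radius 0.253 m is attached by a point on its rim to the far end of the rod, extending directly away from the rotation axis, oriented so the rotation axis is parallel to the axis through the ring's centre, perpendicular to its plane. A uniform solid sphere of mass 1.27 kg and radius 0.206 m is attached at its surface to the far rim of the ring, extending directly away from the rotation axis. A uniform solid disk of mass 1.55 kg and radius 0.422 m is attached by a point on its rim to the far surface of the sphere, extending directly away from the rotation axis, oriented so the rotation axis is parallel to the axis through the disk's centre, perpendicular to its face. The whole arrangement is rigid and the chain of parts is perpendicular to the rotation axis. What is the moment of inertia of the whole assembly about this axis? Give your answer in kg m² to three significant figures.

Thin rod: I_cm = (1/12)ML² = (1/12)(5.9)(0.578)² = 0.16426 kg m²; centre at d = 0.289 m, so the parallel axis theorem gives I = 0.16426 + (5.9)(0.289)² = 0.65703 kg m².
Thin ring: I_cm = MR² = (0.29)(0.253)² = 0.018563 kg m²; centre at d = 0.289 + 0.289 + 0.253 = 0.831 m, so the parallel axis theorem gives I = 0.018563 + (0.29)(0.831)² = 0.21883 kg m².
Solid sphere: I_cm = (2/5)MR² = (2/5)(1.27)(0.206)² = 0.021557 kg m²; centre at d = 0.289 + 0.289 + 0.253 + 0.253 + 0.206 = 1.29 m, so the parallel axis theorem gives I = 0.021557 + (1.27)(1.29)² = 2.135 kg m².
Solid disk: I_cm = (1/2)MR² = (1/2)(1.55)(0.422)² = 0.13802 kg m²; centre at d = 0.289 + 0.289 + 0.253 + 0.253 + 0.206 + 0.206 + 0.422 = 1.918 m, so the parallel axis theorem gives I = 0.13802 + (1.55)(1.918)² = 5.84 kg m².
Total I = 0.65703 + 0.21883 + 2.135 + 5.84 = 8.8509 kg m².

8.85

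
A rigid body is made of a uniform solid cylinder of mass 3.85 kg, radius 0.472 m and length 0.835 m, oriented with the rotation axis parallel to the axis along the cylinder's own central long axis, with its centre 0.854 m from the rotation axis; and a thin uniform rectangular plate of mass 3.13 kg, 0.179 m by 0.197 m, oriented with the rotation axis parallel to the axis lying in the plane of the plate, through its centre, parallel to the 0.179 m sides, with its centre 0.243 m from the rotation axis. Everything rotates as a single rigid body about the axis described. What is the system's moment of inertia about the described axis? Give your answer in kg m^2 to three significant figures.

3.43

Solid cylinder: I_cm = (1/2)MR² = (1/2)(3.85)(0.472)² = 0.42886 kg m^2; centre at d = 0.854 m, so I = I_cm + Md² gives I = 0.42886 + (3.85)(0.854)² = 3.2367 kg m^2.
Rectangular plate: I_cm = (1/12)Mb² = (1/12)(3.13)(0.197)² = 0.010123 kg m^2; centre at d = 0.243 m, so I = I_cm + Md² gives I = 0.010123 + (3.13)(0.243)² = 0.19495 kg m^2.
Total I = 3.2367 + 0.19495 = 3.4317 kg m^2.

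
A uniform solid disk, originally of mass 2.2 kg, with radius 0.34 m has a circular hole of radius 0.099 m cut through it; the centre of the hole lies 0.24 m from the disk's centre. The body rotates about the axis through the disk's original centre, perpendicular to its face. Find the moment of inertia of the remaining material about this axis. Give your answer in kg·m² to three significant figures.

0.116

Unpierced body about its centre: I₀ = (1/2)MR² = (1/2)(2.2)(0.34)² = 0.12716 kg·m².
The removed disk has mass m = M·(r/R)² = (2.2)(0.099/0.34)² = 0.18652 kg (same uniform areal density).
Its moment of inertia about the rotation axis (parallel-axis theorem): I_hole = (1/2)mr² + md² = (1/2)(0.18652)(0.099)² + (0.18652)(0.24)² = 0.011658 kg·m².
Treating the hole as negative mass, I = I₀ − I_hole = 0.12716 − 0.011658 = 0.1155 kg·m².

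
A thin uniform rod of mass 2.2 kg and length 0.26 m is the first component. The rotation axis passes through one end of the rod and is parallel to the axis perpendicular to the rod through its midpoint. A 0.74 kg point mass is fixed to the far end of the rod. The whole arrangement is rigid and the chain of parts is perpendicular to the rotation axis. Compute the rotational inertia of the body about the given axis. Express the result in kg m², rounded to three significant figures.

0.0996

Thin rod: I_cm = (1/12)ML² = (1/12)(2.2)(0.26)² = 0.012393 kg m²; centre at d = 0.13 m, so the parallel axis theorem gives I = 0.012393 + (2.2)(0.13)² = 0.049573 kg m².
Point mass: I_cm = 0; centre at d = 0.13 + 0.13 = 0.26 m, so the parallel axis theorem gives I = 0 + (0.74)(0.26)² = 0.050024 kg m².
Total I = 0.049573 + 0.050024 = 0.099597 kg m².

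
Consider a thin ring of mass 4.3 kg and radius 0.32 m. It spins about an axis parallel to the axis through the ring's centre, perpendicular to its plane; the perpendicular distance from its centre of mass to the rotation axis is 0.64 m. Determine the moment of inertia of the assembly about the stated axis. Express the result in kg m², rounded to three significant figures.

I_cm = MR² = (4.3)(0.32)² = 0.44032 kg m²; centre at d = 0.64 m, so the parallel axis theorem gives I = 0.44032 + (4.3)(0.64)² = 2.2016 kg m².

2.20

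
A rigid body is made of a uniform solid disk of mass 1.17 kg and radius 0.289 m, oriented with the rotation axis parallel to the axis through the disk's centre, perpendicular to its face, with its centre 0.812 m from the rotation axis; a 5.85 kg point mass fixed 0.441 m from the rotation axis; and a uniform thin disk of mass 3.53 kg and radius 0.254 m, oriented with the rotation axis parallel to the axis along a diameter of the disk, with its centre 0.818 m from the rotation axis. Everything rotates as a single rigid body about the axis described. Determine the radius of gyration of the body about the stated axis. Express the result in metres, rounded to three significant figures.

0.644

Solid disk: I_cm = (1/2)MR² = (1/2)(1.17)(0.289)² = 0.04886 kg m²; centre at d = 0.812 m, so I = I_cm + Md² gives I = 0.04886 + (1.17)(0.812)² = 0.82029 kg m².
Point mass: I_cm = 0; centre at d = 0.441 m, so I = I_cm + Md² gives I = 0 + (5.85)(0.441)² = 1.1377 kg m².
Thin disk: I_cm = (1/4)MR² = (1/4)(3.53)(0.254)² = 0.056935 kg m²; centre at d = 0.818 m, so I = I_cm + Md² gives I = 0.056935 + (3.53)(0.818)² = 2.4189 kg m².
Total I = 4.3769 kg m²; total mass M = 10.55 kg.
k = √(I/M) = √(4.3769/10.55) = 0.64411 m.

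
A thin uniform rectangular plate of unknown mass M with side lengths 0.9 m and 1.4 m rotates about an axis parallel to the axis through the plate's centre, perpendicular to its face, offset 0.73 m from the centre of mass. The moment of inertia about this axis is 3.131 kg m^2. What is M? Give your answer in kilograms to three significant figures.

I = I_cm + Md² = (1/12)M(a²+b²) + Md² = M·[0.0833333·[(0.9)² + (1.4)²] + (0.73)²] = M·0.76373.
So M = 3.131 / 0.76373 = 4.0996 kg.

4.10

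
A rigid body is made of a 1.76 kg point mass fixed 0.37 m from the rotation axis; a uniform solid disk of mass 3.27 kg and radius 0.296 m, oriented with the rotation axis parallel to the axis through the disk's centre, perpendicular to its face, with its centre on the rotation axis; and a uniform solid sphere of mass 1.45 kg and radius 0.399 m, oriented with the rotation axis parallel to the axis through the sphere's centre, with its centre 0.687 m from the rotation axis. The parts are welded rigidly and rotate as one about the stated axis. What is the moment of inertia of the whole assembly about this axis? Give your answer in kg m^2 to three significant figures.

1.16

Point mass: I_cm = 0; centre at d = 0.37 m, so the parallel axis theorem gives I = 0 + (1.76)(0.37)² = 0.24094 kg m^2.
Solid disk: I_cm = (1/2)MR² = (1/2)(3.27)(0.296)² = 0.14325 kg m^2; axis through the centre, so I = 0.14325 kg m^2.
Solid sphere: I_cm = (2/5)MR² = (2/5)(1.45)(0.399)² = 0.092337 kg m^2; centre at d = 0.687 m, so the parallel axis theorem gives I = 0.092337 + (1.45)(0.687)² = 0.77669 kg m^2.
Total I = 0.24094 + 0.14325 + 0.77669 = 1.1609 kg m^2.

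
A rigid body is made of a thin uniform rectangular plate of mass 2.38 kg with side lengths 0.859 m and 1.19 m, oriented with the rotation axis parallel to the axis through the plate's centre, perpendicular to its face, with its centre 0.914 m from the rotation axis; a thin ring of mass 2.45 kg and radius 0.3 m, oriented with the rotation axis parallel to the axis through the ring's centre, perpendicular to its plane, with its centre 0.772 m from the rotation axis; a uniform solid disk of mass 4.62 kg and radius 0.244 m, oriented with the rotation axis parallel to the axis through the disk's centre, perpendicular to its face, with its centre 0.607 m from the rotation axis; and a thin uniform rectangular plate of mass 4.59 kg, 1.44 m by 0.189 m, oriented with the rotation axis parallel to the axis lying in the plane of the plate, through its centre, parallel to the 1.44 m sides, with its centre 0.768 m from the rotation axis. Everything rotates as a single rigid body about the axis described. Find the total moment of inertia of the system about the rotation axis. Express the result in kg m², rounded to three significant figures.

Rectangular plate: I_cm = (1/12)M(a²+b²) = (1/12)(2.38)[(0.859)² + (1.19)²] = 0.42721 kg m²; centre at d = 0.914 m, so the parallel axis theorem gives I = 0.42721 + (2.38)(0.914)² = 2.4154 kg m².
Thin ring: I_cm = MR² = (2.45)(0.3)² = 0.2205 kg m²; centre at d = 0.772 m, so the parallel axis theorem gives I = 0.2205 + (2.45)(0.772)² = 1.6807 kg m².
Solid disk: I_cm = (1/2)MR² = (1/2)(4.62)(0.244)² = 0.13753 kg m²; centre at d = 0.607 m, so the parallel axis theorem gives I = 0.13753 + (4.62)(0.607)² = 1.8398 kg m².
Rectangular plate: I_cm = (1/12)Mb² = (1/12)(4.59)(0.189)² = 0.013663 kg m²; centre at d = 0.768 m, so the parallel axis theorem gives I = 0.013663 + (4.59)(0.768)² = 2.721 kg m².
Total I = 2.4154 + 1.6807 + 1.8398 + 2.721 = 8.6568 kg m².

8.66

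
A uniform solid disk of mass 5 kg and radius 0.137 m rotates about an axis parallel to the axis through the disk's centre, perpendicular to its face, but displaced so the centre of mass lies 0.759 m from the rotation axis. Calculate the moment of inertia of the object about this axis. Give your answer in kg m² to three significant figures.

I_cm = (1/2)MR² = (1/2)(5)(0.137)² = 0.046923 kg m²; centre at d = 0.759 m, so the parallel axis theorem gives I = 0.046923 + (5)(0.759)² = 2.9273 kg m².

2.93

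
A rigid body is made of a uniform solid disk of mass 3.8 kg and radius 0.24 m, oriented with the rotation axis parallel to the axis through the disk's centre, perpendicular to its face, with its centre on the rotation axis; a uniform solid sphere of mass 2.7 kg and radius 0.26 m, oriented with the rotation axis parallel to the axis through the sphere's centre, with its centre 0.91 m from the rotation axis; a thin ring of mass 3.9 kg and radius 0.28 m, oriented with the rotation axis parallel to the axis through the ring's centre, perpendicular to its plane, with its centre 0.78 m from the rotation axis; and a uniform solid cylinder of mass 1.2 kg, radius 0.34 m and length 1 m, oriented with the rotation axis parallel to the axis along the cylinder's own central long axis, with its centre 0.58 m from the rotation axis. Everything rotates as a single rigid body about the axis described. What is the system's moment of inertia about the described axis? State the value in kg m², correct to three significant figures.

Solid disk: I_cm = (1/2)MR² = (1/2)(3.8)(0.24)² = 0.10944 kg m²; axis through the centre, so I = 0.10944 kg m².
Solid sphere: I_cm = (2/5)MR² = (2/5)(2.7)(0.26)² = 0.073008 kg m²; centre at d = 0.91 m, so the parallel axis theorem gives I = 0.073008 + (2.7)(0.91)² = 2.3089 kg m².
Thin ring: I_cm = MR² = (3.9)(0.28)² = 0.30576 kg m²; centre at d = 0.78 m, so the parallel axis theorem gives I = 0.30576 + (3.9)(0.78)² = 2.6785 kg m².
Solid cylinder: I_cm = (1/2)MR² = (1/2)(1.2)(0.34)² = 0.06936 kg m²; centre at d = 0.58 m, so the parallel axis theorem gives I = 0.06936 + (1.2)(0.58)² = 0.47304 kg m².
Total I = 0.10944 + 2.3089 + 2.6785 + 0.47304 = 5.5699 kg m².

5.57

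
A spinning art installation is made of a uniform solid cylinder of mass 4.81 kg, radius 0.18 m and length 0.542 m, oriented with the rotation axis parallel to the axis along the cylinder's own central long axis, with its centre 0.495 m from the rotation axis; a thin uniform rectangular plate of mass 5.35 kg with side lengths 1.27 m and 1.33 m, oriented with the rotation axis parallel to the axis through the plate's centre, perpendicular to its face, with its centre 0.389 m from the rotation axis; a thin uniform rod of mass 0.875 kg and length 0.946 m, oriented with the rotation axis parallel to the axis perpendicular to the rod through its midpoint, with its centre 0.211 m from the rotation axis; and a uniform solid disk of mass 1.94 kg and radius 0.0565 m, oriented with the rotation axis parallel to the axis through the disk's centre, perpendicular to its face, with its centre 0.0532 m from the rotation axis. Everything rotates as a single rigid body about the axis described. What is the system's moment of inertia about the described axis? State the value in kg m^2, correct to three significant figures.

Solid cylinder: I_cm = (1/2)MR² = (1/2)(4.81)(0.18)² = 0.077922 kg m^2; centre at d = 0.495 m, so the parallel axis theorem gives I = 0.077922 + (4.81)(0.495)² = 1.2565 kg m^2.
Rectangular plate: I_cm = (1/12)M(a²+b²) = (1/12)(5.35)[(1.27)² + (1.33)²] = 1.5077 kg m^2; centre at d = 0.389 m, so the parallel axis theorem gives I = 1.5077 + (5.35)(0.389)² = 2.3173 kg m^2.
Thin rod: I_cm = (1/12)ML² = (1/12)(0.875)(0.946)² = 0.065254 kg m^2; centre at d = 0.211 m, so the parallel axis theorem gives I = 0.065254 + (0.875)(0.211)² = 0.10421 kg m^2.
Solid disk: I_cm = (1/2)MR² = (1/2)(1.94)(0.0565)² = 0.0030965 kg m^2; centre at d = 0.0532 m, so the parallel axis theorem gives I = 0.0030965 + (1.94)(0.0532)² = 0.0085871 kg m^2.
Total I = 1.2565 + 2.3173 + 0.10421 + 0.0085871 = 3.6866 kg m^2.

3.69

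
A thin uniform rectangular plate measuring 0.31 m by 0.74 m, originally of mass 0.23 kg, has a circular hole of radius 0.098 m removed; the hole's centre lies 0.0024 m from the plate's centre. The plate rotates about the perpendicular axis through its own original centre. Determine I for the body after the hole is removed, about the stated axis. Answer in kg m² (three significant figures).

0.0122

Unpierced body about its centre: I₀ = (1/12)M(a²+b²) = (1/12)(0.23)[(0.31)² + (0.74)²] = 0.012338 kg m².
The removed disk has mass m = M·πr²/(ab) = (0.23)·π(0.098)²/(0.31·0.74) = 0.030251 kg (same uniform areal density).
Its moment of inertia about the rotation axis (parallel-axis theorem): I_hole = (1/2)mr² + md² = (1/2)(0.030251)(0.098)² + (0.030251)(0.0024)² = 0.00014544 kg m².
Treating the hole as negative mass, I = I₀ − I_hole = 0.012338 − 0.00014544 = 0.012192 kg m².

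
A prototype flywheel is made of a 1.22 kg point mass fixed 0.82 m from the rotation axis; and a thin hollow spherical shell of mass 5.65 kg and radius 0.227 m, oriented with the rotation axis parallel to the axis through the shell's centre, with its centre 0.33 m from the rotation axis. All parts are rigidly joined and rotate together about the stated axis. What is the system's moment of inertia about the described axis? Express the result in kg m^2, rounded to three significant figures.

1.63

Point mass: I_cm = 0; centre at d = 0.82 m, so the parallel axis theorem gives I = 0 + (1.22)(0.82)² = 0.82033 kg m^2.
Spherical shell: I_cm = (2/3)MR² = (2/3)(5.65)(0.227)² = 0.19409 kg m^2; centre at d = 0.33 m, so the parallel axis theorem gives I = 0.19409 + (5.65)(0.33)² = 0.80938 kg m^2.
Total I = 0.82033 + 0.80938 = 1.6297 kg m^2.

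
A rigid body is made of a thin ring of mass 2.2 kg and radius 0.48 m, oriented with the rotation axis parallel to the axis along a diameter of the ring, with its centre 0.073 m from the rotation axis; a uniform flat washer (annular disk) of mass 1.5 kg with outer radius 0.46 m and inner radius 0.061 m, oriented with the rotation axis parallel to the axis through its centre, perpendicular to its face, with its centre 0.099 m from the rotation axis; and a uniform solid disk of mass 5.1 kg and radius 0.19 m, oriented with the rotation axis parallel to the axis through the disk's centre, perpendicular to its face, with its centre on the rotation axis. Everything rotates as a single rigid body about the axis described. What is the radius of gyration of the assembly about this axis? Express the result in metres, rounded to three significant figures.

Thin ring: I_cm = (1/2)MR² = (1/2)(2.2)(0.48)² = 0.25344 kg m²; centre at d = 0.073 m, so the parallel axis theorem gives I = 0.25344 + (2.2)(0.073)² = 0.26516 kg m².
Annular disk: I_cm = (1/2)M(R²+r²) = (1/2)(1.5)[(0.46)² + (0.061)²] = 0.16149 kg m²; centre at d = 0.099 m, so the parallel axis theorem gives I = 0.16149 + (1.5)(0.099)² = 0.17619 kg m².
Solid disk: I_cm = (1/2)MR² = (1/2)(5.1)(0.19)² = 0.092055 kg m²; axis through the centre, so I = 0.092055 kg m².
Total I = 0.53341 kg m²; total mass M = 8.8 kg.
k = √(I/M) = √(0.53341/8.8) = 0.2462 m.

0.246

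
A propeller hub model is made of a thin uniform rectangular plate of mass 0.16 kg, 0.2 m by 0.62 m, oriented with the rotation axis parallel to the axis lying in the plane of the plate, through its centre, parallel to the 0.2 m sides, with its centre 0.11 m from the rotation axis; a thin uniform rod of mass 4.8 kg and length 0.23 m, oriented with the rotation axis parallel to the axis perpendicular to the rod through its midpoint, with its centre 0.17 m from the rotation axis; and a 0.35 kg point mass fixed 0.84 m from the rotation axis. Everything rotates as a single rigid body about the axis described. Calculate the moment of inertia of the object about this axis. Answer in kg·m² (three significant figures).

0.414

Rectangular plate: I_cm = (1/12)Mb² = (1/12)(0.16)(0.62)² = 0.0051253 kg·m²; centre at d = 0.11 m, so I = I_cm + Md² gives I = 0.0051253 + (0.16)(0.11)² = 0.0070613 kg·m².
Thin rod: I_cm = (1/12)ML² = (1/12)(4.8)(0.23)² = 0.02116 kg·m²; centre at d = 0.17 m, so I = I_cm + Md² gives I = 0.02116 + (4.8)(0.17)² = 0.15988 kg·m².
Point mass: I_cm = 0; centre at d = 0.84 m, so I = I_cm + Md² gives I = 0 + (0.35)(0.84)² = 0.24696 kg·m².
Total I = 0.0070613 + 0.15988 + 0.24696 = 0.4139 kg·m².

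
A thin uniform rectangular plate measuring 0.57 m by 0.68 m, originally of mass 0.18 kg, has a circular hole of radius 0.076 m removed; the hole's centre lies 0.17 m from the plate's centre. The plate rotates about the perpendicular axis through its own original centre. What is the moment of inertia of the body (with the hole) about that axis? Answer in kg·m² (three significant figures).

0.0115

Unpierced body about its centre: I₀ = (1/12)M(a²+b²) = (1/12)(0.18)[(0.57)² + (0.68)²] = 0.01181 kg·m².
The removed disk has mass m = M·πr²/(ab) = (0.18)·π(0.076)²/(0.57·0.68) = 0.0084269 kg (same uniform areal density).
Its moment of inertia about the rotation axis (parallel-axis theorem): I_hole = (1/2)mr² + md² = (1/2)(0.0084269)(0.076)² + (0.0084269)(0.17)² = 0.00026787 kg·m².
Treating the hole as negative mass, I = I₀ − I_hole = 0.01181 − 0.00026787 = 0.011542 kg·m².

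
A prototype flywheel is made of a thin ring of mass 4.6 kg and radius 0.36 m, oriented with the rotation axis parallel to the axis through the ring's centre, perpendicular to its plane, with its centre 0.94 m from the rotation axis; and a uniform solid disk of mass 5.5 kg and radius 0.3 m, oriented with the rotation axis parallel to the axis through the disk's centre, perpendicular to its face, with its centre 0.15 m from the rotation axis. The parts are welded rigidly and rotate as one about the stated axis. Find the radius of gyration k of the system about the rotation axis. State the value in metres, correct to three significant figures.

0.706

Thin ring: I_cm = MR² = (4.6)(0.36)² = 0.59616 kg m^2; centre at d = 0.94 m, so the parallel axis theorem gives I = 0.59616 + (4.6)(0.94)² = 4.6607 kg m^2.
Solid disk: I_cm = (1/2)MR² = (1/2)(5.5)(0.3)² = 0.2475 kg m^2; centre at d = 0.15 m, so the parallel axis theorem gives I = 0.2475 + (5.5)(0.15)² = 0.37125 kg m^2.
Total I = 5.032 kg m^2; total mass M = 10.1 kg.
k = √(I/M) = √(5.032/10.1) = 0.70584 m.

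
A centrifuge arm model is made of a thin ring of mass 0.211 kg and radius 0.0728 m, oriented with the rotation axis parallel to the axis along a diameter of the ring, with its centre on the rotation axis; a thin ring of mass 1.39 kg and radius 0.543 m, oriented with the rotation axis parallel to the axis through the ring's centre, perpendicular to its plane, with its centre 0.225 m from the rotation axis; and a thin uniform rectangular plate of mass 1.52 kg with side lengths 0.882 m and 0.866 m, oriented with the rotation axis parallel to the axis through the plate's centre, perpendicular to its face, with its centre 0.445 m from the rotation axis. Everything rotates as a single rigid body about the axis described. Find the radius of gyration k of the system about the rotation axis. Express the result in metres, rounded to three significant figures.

0.559

Thin ring: I_cm = (1/2)MR² = (1/2)(0.211)(0.0728)² = 0.00055913 kg m²; axis through the centre, so I = 0.00055913 kg m².
Thin ring: I_cm = MR² = (1.39)(0.543)² = 0.40984 kg m²; centre at d = 0.225 m, so I = I_cm + Md² gives I = 0.40984 + (1.39)(0.225)² = 0.48021 kg m².
Rectangular plate: I_cm = (1/12)M(a²+b²) = (1/12)(1.52)[(0.882)² + (0.866)²] = 0.19353 kg m²; centre at d = 0.445 m, so I = I_cm + Md² gives I = 0.19353 + (1.52)(0.445)² = 0.49453 kg m².
Total I = 0.9753 kg m²; total mass M = 3.121 kg.
k = √(I/M) = √(0.9753/3.121) = 0.55901 m.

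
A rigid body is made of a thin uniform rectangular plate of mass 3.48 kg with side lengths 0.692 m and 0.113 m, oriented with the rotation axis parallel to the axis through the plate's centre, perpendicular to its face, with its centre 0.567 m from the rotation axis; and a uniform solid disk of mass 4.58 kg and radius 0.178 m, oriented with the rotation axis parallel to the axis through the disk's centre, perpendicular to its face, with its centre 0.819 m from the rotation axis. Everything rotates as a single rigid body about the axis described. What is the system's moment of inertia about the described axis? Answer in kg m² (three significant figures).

Rectangular plate: I_cm = (1/12)M(a²+b²) = (1/12)(3.48)[(0.692)² + (0.113)²] = 0.14257 kg m²; centre at d = 0.567 m, so I = I_cm + Md² gives I = 0.14257 + (3.48)(0.567)² = 1.2614 kg m².
Solid disk: I_cm = (1/2)MR² = (1/2)(4.58)(0.178)² = 0.072556 kg m²; centre at d = 0.819 m, so I = I_cm + Md² gives I = 0.072556 + (4.58)(0.819)² = 3.1446 kg m².
Total I = 1.2614 + 3.1446 = 4.406 kg m².

4.41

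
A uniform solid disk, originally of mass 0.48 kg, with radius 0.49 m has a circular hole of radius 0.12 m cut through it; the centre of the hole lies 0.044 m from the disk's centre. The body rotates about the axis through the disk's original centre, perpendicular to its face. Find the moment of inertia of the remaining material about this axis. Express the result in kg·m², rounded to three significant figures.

0.0574

Unpierced body about its centre: I₀ = (1/2)MR² = (1/2)(0.48)(0.49)² = 0.057624 kg·m².
The removed disk has mass m = M·(r/R)² = (0.48)(0.12/0.49)² = 0.028788 kg (same uniform areal density).
Its moment of inertia about the rotation axis (parallel-axis theorem): I_hole = (1/2)mr² + md² = (1/2)(0.028788)(0.12)² + (0.028788)(0.044)² = 0.00026301 kg·m².
Treating the hole as negative mass, I = I₀ − I_hole = 0.057624 − 0.00026301 = 0.057361 kg·m².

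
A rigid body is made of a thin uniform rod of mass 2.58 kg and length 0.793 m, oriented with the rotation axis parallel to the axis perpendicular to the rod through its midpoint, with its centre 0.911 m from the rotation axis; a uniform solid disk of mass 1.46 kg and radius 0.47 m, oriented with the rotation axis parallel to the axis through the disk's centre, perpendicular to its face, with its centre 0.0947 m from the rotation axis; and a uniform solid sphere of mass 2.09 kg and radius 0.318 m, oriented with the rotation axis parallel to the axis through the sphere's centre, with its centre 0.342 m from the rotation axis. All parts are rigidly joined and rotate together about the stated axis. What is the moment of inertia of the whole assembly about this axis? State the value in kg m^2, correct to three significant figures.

Thin rod: I_cm = (1/12)ML² = (1/12)(2.58)(0.793)² = 0.1352 kg m^2; centre at d = 0.911 m, so the parallel axis theorem gives I = 0.1352 + (2.58)(0.911)² = 2.2764 kg m^2.
Solid disk: I_cm = (1/2)MR² = (1/2)(1.46)(0.47)² = 0.16126 kg m^2; centre at d = 0.0947 m, so the parallel axis theorem gives I = 0.16126 + (1.46)(0.0947)² = 0.17435 kg m^2.
Solid sphere: I_cm = (2/5)MR² = (2/5)(2.09)(0.318)² = 0.08454 kg m^2; centre at d = 0.342 m, so the parallel axis theorem gives I = 0.08454 + (2.09)(0.342)² = 0.32899 kg m^2.
Total I = 2.2764 + 0.17435 + 0.32899 = 2.7797 kg m^2.

2.78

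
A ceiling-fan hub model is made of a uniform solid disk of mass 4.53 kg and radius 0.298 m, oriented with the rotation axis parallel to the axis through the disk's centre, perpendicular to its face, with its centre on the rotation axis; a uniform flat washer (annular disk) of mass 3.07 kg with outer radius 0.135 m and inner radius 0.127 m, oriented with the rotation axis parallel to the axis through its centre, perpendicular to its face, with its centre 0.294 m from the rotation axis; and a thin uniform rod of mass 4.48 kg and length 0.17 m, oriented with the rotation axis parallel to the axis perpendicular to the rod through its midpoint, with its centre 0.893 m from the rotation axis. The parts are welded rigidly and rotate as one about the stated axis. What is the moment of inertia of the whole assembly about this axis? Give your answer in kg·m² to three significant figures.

4.10

Solid disk: I_cm = (1/2)MR² = (1/2)(4.53)(0.298)² = 0.20114 kg·m²; axis through the centre, so I = 0.20114 kg·m².
Annular disk: I_cm = (1/2)M(R²+r²) = (1/2)(3.07)[(0.135)² + (0.127)²] = 0.052733 kg·m²; centre at d = 0.294 m, so the parallel axis theorem gives I = 0.052733 + (3.07)(0.294)² = 0.31809 kg·m².
Thin rod: I_cm = (1/12)ML² = (1/12)(4.48)(0.17)² = 0.010789 kg·m²; centre at d = 0.893 m, so the parallel axis theorem gives I = 0.010789 + (4.48)(0.893)² = 3.5834 kg·m².
Total I = 0.20114 + 0.31809 + 3.5834 = 4.1026 kg·m².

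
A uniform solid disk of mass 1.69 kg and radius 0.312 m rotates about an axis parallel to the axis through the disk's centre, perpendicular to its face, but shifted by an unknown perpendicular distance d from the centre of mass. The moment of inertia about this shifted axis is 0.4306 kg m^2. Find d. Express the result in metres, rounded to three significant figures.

0.454

About the centre-of-mass axis, I_cm = (1/2)MR² = (1/2)(1.69)(0.312)² = 0.082256 kg m^2.
Parallel axis theorem: I = I_cm + Md², so Md² = 0.4306 − 0.082256 = 0.34834 kg m^2.
d = √(0.34834 / 1.69) = 0.45401 m.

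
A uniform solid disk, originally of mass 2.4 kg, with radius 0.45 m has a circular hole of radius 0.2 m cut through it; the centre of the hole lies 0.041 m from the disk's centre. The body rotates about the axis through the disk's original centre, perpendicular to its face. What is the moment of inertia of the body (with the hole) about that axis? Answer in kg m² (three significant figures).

0.233

Unpierced body about its centre: I₀ = (1/2)MR² = (1/2)(2.4)(0.45)² = 0.243 kg m².
The removed disk has mass m = M·(r/R)² = (2.4)(0.2/0.45)² = 0.47407 kg (same uniform areal density).
Its moment of inertia about the rotation axis (parallel-axis theorem): I_hole = (1/2)mr² + md² = (1/2)(0.47407)(0.2)² + (0.47407)(0.041)² = 0.010278 kg m².
Treating the hole as negative mass, I = I₀ − I_hole = 0.243 − 0.010278 = 0.23272 kg m².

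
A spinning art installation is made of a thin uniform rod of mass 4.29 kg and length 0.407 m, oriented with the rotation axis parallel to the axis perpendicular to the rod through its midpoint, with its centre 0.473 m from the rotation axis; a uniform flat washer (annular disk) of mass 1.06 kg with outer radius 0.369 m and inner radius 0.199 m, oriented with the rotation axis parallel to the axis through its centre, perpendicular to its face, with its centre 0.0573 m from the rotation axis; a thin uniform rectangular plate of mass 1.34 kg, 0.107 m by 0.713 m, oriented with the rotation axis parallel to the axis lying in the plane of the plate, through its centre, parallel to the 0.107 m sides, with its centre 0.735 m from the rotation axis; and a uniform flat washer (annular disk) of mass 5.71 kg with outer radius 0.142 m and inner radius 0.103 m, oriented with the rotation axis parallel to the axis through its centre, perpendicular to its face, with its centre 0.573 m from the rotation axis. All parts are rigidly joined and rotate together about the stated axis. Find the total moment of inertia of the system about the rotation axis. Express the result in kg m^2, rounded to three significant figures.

Thin rod: I_cm = (1/12)ML² = (1/12)(4.29)(0.407)² = 0.05922 kg m^2; centre at d = 0.473 m, so the parallel axis theorem gives I = 0.05922 + (4.29)(0.473)² = 1.019 kg m^2.
Annular disk: I_cm = (1/2)M(R²+r²) = (1/2)(1.06)[(0.369)² + (0.199)²] = 0.093154 kg m^2; centre at d = 0.0573 m, so the parallel axis theorem gives I = 0.093154 + (1.06)(0.0573)² = 0.096634 kg m^2.
Rectangular plate: I_cm = (1/12)Mb² = (1/12)(1.34)(0.713)² = 0.056768 kg m^2; centre at d = 0.735 m, so the parallel axis theorem gives I = 0.056768 + (1.34)(0.735)² = 0.78067 kg m^2.
Annular disk: I_cm = (1/2)M(R²+r²) = (1/2)(5.71)[(0.142)² + (0.103)²] = 0.087857 kg m^2; centre at d = 0.573 m, so the parallel axis theorem gives I = 0.087857 + (5.71)(0.573)² = 1.9626 kg m^2.
Total I = 1.019 + 0.096634 + 0.78067 + 1.9626 = 3.8589 kg m^2.

3.86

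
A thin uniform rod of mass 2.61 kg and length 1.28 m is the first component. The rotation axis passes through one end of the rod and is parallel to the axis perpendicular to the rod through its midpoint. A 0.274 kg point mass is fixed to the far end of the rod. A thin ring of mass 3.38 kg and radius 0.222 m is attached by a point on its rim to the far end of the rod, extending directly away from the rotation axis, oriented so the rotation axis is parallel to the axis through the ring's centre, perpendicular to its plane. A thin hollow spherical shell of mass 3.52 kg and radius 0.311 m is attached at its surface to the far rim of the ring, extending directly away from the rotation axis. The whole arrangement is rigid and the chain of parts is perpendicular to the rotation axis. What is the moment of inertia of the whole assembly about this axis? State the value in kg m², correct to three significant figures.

24.5

Thin rod: I_cm = (1/12)ML² = (1/12)(2.61)(1.28)² = 0.35635 kg m²; centre at d = 0.64 m, so the parallel axis theorem gives I = 0.35635 + (2.61)(0.64)² = 1.4254 kg m².
Point mass: I_cm = 0; centre at d = 0.64 + 0.64 = 1.28 m, so the parallel axis theorem gives I = 0 + (0.274)(1.28)² = 0.44892 kg m².
Thin ring: I_cm = MR² = (3.38)(0.222)² = 0.16658 kg m²; centre at d = 0.64 + 0.64 + 0.222 = 1.502 m, so the parallel axis theorem gives I = 0.16658 + (3.38)(1.502)² = 7.7919 kg m².
Spherical shell: I_cm = (2/3)MR² = (2/3)(3.52)(0.311)² = 0.22697 kg m²; centre at d = 0.64 + 0.64 + 0.222 + 0.222 + 0.311 = 2.035 m, so the parallel axis theorem gives I = 0.22697 + (3.52)(2.035)² = 14.804 kg m².
Total I = 1.4254 + 0.44892 + 7.7919 + 14.804 = 24.47 kg m².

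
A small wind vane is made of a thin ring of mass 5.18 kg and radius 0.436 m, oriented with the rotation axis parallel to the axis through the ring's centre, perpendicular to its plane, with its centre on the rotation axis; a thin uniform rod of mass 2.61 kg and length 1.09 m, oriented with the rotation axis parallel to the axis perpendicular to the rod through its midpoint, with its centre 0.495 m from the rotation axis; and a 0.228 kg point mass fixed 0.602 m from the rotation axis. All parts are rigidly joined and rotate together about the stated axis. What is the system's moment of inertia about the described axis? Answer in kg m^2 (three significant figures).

Thin ring: I_cm = MR² = (5.18)(0.436)² = 0.9847 kg m^2; axis through the centre, so I = 0.9847 kg m^2.
Thin rod: I_cm = (1/12)ML² = (1/12)(2.61)(1.09)² = 0.25841 kg m^2; centre at d = 0.495 m, so I = I_cm + Md² gives I = 0.25841 + (2.61)(0.495)² = 0.89793 kg m^2.
Point mass: I_cm = 0; centre at d = 0.602 m, so I = I_cm + Md² gives I = 0 + (0.228)(0.602)² = 0.082628 kg m^2.
Total I = 0.9847 + 0.89793 + 0.082628 = 1.9653 kg m^2.

1.97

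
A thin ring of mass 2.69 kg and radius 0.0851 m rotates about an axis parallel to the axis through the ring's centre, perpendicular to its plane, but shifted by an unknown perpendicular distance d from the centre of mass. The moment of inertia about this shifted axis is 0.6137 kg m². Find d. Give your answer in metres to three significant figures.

About the centre-of-mass axis, I_cm = MR² = (2.69)(0.0851)² = 0.019481 kg m².
Parallel axis theorem: I = I_cm + Md², so Md² = 0.6137 − 0.019481 = 0.59422 kg m².
d = √(0.59422 / 2.69) = 0.47 m.

0.470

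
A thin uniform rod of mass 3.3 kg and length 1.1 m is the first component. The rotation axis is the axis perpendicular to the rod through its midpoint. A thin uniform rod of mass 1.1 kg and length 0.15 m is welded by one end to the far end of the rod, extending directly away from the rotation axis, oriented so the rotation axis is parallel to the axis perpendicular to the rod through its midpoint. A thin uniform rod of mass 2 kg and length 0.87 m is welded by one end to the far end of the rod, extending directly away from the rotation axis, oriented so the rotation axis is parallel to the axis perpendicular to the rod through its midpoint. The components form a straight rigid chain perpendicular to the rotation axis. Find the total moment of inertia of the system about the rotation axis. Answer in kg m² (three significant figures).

3.47

Thin rod: I_cm = (1/12)ML² = (1/12)(3.3)(1.1)² = 0.33275 kg m²; axis through the centre, so I = 0.33275 kg m².
Thin rod: I_cm = (1/12)ML² = (1/12)(1.1)(0.15)² = 0.0020625 kg m²; centre at d = 0.55 + 0.075 = 0.625 m, so I = I_cm + Md² gives I = 0.0020625 + (1.1)(0.625)² = 0.43175 kg m².
Thin rod: I_cm = (1/12)ML² = (1/12)(2)(0.87)² = 0.12615 kg m²; centre at d = 0.55 + 0.075 + 0.075 + 0.435 = 1.135 m, so I = I_cm + Md² gives I = 0.12615 + (2)(1.135)² = 2.7026 kg m².
Total I = 0.33275 + 0.43175 + 2.7026 = 3.4671 kg m².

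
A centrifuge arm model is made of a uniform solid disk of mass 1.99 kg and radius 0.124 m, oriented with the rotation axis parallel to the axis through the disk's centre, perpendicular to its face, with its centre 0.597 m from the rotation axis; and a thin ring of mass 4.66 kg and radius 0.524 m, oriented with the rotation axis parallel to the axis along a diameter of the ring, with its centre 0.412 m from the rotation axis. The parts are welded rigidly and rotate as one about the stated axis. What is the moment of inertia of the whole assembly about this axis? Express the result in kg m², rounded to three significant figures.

2.16

Solid disk: I_cm = (1/2)MR² = (1/2)(1.99)(0.124)² = 0.015299 kg m²; centre at d = 0.597 m, so the parallel axis theorem gives I = 0.015299 + (1.99)(0.597)² = 0.72455 kg m².
Thin ring: I_cm = (1/2)MR² = (1/2)(4.66)(0.524)² = 0.63976 kg m²; centre at d = 0.412 m, so the parallel axis theorem gives I = 0.63976 + (4.66)(0.412)² = 1.4308 kg m².
Total I = 0.72455 + 1.4308 = 2.1553 kg m².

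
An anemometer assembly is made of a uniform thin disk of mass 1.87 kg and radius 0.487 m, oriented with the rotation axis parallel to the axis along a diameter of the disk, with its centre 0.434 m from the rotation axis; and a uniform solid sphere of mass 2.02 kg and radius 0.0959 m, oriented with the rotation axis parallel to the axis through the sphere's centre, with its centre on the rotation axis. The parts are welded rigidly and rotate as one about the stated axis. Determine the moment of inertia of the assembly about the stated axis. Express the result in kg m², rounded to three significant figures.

0.471

Thin disk: I_cm = (1/4)MR² = (1/4)(1.87)(0.487)² = 0.11088 kg m²; centre at d = 0.434 m, so the parallel axis theorem gives I = 0.11088 + (1.87)(0.434)² = 0.4631 kg m².
Solid sphere: I_cm = (2/5)MR² = (2/5)(2.02)(0.0959)² = 0.007431 kg m²; axis through the centre, so I = 0.007431 kg m².
Total I = 0.4631 + 0.007431 = 0.47053 kg m².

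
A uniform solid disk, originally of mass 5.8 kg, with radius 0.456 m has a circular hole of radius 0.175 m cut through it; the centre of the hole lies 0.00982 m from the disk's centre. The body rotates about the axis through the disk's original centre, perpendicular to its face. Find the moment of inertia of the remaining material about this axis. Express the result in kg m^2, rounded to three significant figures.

0.590

Unpierced body about its centre: I₀ = (1/2)MR² = (1/2)(5.8)(0.456)² = 0.60301 kg m^2.
The removed disk has mass m = M·(r/R)² = (5.8)(0.175/0.456)² = 0.85423 kg (same uniform areal density).
Its moment of inertia about the rotation axis (parallel-axis theorem): I_hole = (1/2)mr² + md² = (1/2)(0.85423)(0.175)² + (0.85423)(0.00982)² = 0.013163 kg m^2.
Treating the hole as negative mass, I = I₀ − I_hole = 0.60301 − 0.013163 = 0.58985 kg m^2.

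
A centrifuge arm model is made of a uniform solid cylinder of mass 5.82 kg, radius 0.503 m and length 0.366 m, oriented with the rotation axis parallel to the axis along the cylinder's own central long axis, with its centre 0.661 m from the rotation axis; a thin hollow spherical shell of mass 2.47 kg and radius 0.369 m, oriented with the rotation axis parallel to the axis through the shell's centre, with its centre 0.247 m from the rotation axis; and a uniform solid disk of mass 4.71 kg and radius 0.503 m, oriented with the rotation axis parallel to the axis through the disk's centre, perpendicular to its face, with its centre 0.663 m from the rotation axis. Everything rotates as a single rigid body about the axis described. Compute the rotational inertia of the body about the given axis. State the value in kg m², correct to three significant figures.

6.32

Solid cylinder: I_cm = (1/2)MR² = (1/2)(5.82)(0.503)² = 0.73626 kg m²; centre at d = 0.661 m, so the parallel axis theorem gives I = 0.73626 + (5.82)(0.661)² = 3.2791 kg m².
Spherical shell: I_cm = (2/3)MR² = (2/3)(2.47)(0.369)² = 0.22421 kg m²; centre at d = 0.247 m, so the parallel axis theorem gives I = 0.22421 + (2.47)(0.247)² = 0.3749 kg m².
Solid disk: I_cm = (1/2)MR² = (1/2)(4.71)(0.503)² = 0.59584 kg m²; centre at d = 0.663 m, so the parallel axis theorem gives I = 0.59584 + (4.71)(0.663)² = 2.6662 kg m².
Total I = 3.2791 + 0.3749 + 2.6662 = 6.3202 kg m².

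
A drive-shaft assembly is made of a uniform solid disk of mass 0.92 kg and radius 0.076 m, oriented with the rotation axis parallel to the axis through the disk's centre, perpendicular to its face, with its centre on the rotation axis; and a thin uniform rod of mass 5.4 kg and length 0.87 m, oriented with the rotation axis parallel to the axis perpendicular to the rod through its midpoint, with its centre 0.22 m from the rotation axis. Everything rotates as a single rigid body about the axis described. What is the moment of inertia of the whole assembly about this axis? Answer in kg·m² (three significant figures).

0.605

Solid disk: I_cm = (1/2)MR² = (1/2)(0.92)(0.076)² = 0.002657 kg·m²; axis through the centre, so I = 0.002657 kg·m².
Thin rod: I_cm = (1/12)ML² = (1/12)(5.4)(0.87)² = 0.3406 kg·m²; centre at d = 0.22 m, so I = I_cm + Md² gives I = 0.3406 + (5.4)(0.22)² = 0.60197 kg·m².
Total I = 0.002657 + 0.60197 = 0.60462 kg·m².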